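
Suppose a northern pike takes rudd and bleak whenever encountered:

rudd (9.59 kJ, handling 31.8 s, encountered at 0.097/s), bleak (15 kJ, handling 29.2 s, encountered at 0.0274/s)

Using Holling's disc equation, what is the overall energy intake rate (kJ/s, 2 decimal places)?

R = Σλ_iE_i / (1 + Σλ_ih_i)
Numerator: 0.097×9.59 + 0.0274×15 = 1.341
Denominator: 1 + 0.097×31.8 + 0.0274×29.2 = 4.885
R = 1.341/4.885 = 0.2746 kJ/s

0.27 kJ/s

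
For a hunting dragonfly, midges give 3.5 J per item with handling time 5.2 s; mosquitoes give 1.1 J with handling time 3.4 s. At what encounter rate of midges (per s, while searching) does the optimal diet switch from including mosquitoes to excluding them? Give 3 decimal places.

At the threshold, the rate on midges alone equals the profitability of mosquitoes: λ·3.5/(1 + λ·5.2) = 1.1/3.4 = 0.3235.
Rearranging, λ(3.5 − 0.3235×5.2) = 0.3235, so λ = 0.3235/1.818 = 0.178 per s.

0.178 per s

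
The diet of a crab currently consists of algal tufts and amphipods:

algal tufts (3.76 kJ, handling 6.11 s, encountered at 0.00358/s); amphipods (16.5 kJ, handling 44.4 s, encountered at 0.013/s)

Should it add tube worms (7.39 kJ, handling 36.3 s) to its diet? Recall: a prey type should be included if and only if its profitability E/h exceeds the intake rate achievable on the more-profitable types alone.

Current rate: (0.00358×3.76 + 0.013×16.5)/(1 + 0.00358×6.11 + 0.013×44.4) = 0.1426 kJ/s.
Profitability of tube worms: 7.39/36.3 = 0.2036 kJ/s.
Since 0.2036 > R, including tube worms increases the long-run rate.

Yes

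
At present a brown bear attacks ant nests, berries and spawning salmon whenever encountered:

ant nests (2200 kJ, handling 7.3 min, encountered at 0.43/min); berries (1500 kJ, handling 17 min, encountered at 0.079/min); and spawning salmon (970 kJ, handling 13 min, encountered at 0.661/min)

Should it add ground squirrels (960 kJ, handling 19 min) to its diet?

Current rate: (0.43×2200 + 0.079×1500 + 0.661×970)/(1 + 0.43×7.3 + 0.079×17 + 0.661×13) = 121.2 kJ/min.
ground squirrels: E/h = 960/19 = 50.53 kJ/min.
50.53 < 121.2, so adding ground squirrels would lower the average — exclude it.

No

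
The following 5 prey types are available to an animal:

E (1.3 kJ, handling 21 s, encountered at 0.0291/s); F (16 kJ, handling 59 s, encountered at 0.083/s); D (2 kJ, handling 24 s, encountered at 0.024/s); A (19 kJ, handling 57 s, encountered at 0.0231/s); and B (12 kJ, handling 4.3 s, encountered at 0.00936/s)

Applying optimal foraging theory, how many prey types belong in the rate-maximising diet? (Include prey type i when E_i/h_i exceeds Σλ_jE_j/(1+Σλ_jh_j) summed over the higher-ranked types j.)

3

E/h in descending order: B 2.79, A 0.333, F 0.271, D 0.0833, E 0.0619 kJ/s. The optimal diet is the largest prefix of this list for which every included type satisfies E_i/h_i > R on the types above it.
Rate on top 1: 0.108. A: 0.333 > 0.108 → include.
Rate on top 2: 0.2339. F: 0.271 > 0.2339 → include.
Rate on top 3: 0.2591. D: 0.0833 < 0.2591 → exclude; stop.
Optimal diet: B, A, F — 3 of 5 types.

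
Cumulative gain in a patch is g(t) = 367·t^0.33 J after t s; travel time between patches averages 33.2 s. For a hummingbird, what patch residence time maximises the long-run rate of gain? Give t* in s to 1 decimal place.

16.4 s

Maximise g(t)/(T+t): set derivative to zero → g'(t)(T+t) = g(t).
g'(t) = 0.33·367·t^-0.67. Setting 0.33·367·t^-0.67 = 367·t^0.33/(33.2+t) gives 0.33(33.2+t) = t, so 0.67·t = 0.33×33.2.
t* = 0.33×33.2/0.67 = 16.35 s.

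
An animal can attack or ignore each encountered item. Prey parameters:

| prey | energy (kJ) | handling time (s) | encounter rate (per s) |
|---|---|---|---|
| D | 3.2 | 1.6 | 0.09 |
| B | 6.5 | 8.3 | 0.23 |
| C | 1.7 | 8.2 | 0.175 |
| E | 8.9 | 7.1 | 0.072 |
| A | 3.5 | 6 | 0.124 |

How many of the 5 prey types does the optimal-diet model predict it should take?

3

E/h in descending order: D 2, E 1.25, B 0.783, A 0.583, C 0.207 kJ/s. The optimal diet is the largest prefix of this list for which every included type satisfies E_i/h_i > R on the types above it.
Rate on top 1: 0.2517. E: 1.25 > 0.2517 → include.
Rate on top 2: 0.5611. B: 0.783 > 0.5611 → include.
Rate on top 3: 0.68. A: 0.583 < 0.68 → exclude; stop.
Optimal diet: D, E, B — 3 of 5 types.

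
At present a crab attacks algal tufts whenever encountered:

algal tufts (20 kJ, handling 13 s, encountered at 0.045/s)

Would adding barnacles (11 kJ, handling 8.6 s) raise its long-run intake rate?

Yes

Current rate: (0.045×20)/(1 + 0.045×13) = 0.5678 kJ/s.
barnacles: E/h = 11/8.6 = 1.279 kJ/s.
1.279 > 0.5678, so adding barnacles raises the average — include it.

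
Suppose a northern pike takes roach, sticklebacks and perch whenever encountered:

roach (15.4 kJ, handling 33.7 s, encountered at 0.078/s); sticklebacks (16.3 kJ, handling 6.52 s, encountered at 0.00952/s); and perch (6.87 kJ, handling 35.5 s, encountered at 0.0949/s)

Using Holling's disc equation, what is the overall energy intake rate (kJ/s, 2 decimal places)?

R = Σλ_iE_i / (1 + Σλ_ih_i)
Numerator: 0.078×15.4 + 0.00952×16.3 + 0.0949×6.87 = 2.008
Denominator: 1 + 0.078×33.7 + 0.00952×6.52 + 0.0949×35.5 = 7.06
R = 2.008/7.06 = 0.2845 kJ/s

0.28 kJ/s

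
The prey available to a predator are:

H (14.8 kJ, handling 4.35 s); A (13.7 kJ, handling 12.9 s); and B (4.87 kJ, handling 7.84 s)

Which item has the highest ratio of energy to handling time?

Profitability E/h (kJ/s): H = 14.8/4.35 = 3.4, A = 13.7/12.9 = 1.06, B = 4.87/7.84 = 0.621.
Ranked: H > A > B.

H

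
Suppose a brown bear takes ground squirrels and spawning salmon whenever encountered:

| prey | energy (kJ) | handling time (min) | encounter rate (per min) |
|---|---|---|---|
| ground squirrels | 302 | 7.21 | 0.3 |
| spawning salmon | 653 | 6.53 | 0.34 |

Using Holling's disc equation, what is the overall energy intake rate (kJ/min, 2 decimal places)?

Energy encountered per unit search time: 0.3×302 + 0.34×653 = 312.6 kJ/min.
Handling time per unit search time: 0.3×7.21 + 0.34×6.53 = 4.383.
Rate = 312.6/(1 + 4.383) = 58.07 kJ/min.

58.07 kJ/min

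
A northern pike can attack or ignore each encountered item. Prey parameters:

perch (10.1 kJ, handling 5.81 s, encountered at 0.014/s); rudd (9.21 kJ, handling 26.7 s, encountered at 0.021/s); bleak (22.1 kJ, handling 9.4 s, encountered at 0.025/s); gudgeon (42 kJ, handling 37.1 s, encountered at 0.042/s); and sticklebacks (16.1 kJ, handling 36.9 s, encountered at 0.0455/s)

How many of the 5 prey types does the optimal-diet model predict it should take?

Profitabilities (E/h, kJ/s): bleak 2.35, perch 1.74, gudgeon 1.13, sticklebacks 0.436, rudd 0.345. Add prey in this order while the next type's profitability exceeds the intake rate on those already taken.
Rate on top 1: 0.4474. perch: 1.74 > 0.4474 → include.
Rate on top 2: 0.5271. gudgeon: 1.13 > 0.5271 → include.
Rate on top 3: 0.8551. sticklebacks: 0.436 < 0.8551 → exclude; stop.
Optimal diet: bleak, perch, gudgeon — 3 of 5 types.

3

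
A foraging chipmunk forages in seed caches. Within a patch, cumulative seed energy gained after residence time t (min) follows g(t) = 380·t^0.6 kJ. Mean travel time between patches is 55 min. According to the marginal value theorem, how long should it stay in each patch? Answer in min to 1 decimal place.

82.5 min

Optimal t* satisfies g'(t*) = g(t*)/(T + t*).
g'(t) = 0.6·380·t^-0.4. Setting 0.6·380·t^-0.4 = 380·t^0.6/(55+t) gives 0.6(55+t) = t, so 0.40·t = 0.6×55.
t* = 0.6×55/0.40 = 82.5 min.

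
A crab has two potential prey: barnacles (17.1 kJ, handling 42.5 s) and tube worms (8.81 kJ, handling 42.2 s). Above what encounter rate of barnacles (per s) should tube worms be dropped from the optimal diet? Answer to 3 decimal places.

0.025 per s

Drop tube worms once their profitability E₂/h₂ falls below the rate achievable on barnacles alone: E₂/h₂ = λE₁/(1 + λh₁).
Solve for λ: λE₁h₂ = E₂(1 + λh₁) → λ(E₁h₂ − E₂h₁) = E₂ → λ = E₂/(E₁h₂ − E₂h₁).
λ = 8.81/(17.1×42.2 − 8.81×42.5) = 8.81/347.2 = 0.02537 per s.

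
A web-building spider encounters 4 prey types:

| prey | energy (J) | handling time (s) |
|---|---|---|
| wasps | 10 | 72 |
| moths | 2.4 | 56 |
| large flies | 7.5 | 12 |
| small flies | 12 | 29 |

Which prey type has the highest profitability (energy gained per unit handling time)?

Profitability E/h (J/s): wasps = 10/72 = 0.139, moths = 2.4/56 = 0.0429, large flies = 7.5/12 = 0.625, small flies = 12/29 = 0.414.
Ranked: large flies > small flies > wasps > moths.

large flies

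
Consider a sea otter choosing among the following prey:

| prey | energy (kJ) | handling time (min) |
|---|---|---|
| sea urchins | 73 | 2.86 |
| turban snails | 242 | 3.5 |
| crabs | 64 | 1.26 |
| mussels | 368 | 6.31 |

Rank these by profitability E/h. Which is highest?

Profitability E/h (kJ/min): sea urchins = 73/2.86 = 25.5, turban snails = 242/3.5 = 69.1, crabs = 64/1.26 = 50.8, mussels = 368/6.31 = 58.3.
Ranked: turban snails > mussels > crabs > sea urchins.

turban snails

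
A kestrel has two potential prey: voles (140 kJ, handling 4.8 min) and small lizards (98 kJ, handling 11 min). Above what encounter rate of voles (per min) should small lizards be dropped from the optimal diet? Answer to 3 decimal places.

0.092 per min

The zero-one rule: include small lizards iff E₂/h₂ > λE₁/(1+λh₁). Equality gives the switch point.
λE₁h₂ = E₂ + λE₂h₁ ⇒ λ = E₂/(E₁h₂ − E₂h₁) = 98/(1540 − 470.4) = 0.09162 per min.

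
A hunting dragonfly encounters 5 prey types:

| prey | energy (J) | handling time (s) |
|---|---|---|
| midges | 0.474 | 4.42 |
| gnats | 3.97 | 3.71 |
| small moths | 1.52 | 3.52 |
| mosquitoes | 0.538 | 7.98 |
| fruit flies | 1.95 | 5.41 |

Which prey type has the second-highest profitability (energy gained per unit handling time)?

small moths

In descending order of E/h:
gnats: 3.97/3.71 = 1.07 J/s
small moths: 1.52/3.52 = 0.432 J/s
fruit flies: 1.95/5.41 = 0.36 J/s
midges: 0.474/4.42 = 0.107 J/s
mosquitoes: 0.538/7.98 = 0.0674 J/s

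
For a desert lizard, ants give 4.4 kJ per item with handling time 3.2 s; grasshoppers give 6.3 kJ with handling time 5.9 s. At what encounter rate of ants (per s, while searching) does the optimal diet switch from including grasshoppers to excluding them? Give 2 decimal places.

1.09 per s

At the threshold, the rate on ants alone equals the profitability of grasshoppers: λ·4.4/(1 + λ·3.2) = 6.3/5.9 = 1.068.
Rearranging, λ(4.4 − 1.068×3.2) = 1.068, so λ = 1.068/0.9831 = 1.086 per s.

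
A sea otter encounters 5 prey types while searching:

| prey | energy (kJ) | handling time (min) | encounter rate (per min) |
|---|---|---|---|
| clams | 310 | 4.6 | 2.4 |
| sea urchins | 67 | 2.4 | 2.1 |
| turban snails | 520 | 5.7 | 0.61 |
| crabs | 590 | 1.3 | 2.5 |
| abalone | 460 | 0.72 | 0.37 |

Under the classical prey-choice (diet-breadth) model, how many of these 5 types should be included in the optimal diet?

Profitabilities (E/h, kJ/min): abalone 639, crabs 454, turban snails 91.2, clams 67.4, sea urchins 27.9. Add prey in this order while the next type's profitability exceeds the intake rate on those already taken.
Rate on top 1: 134.4. crabs: 454 > 134.4 → include.
Rate on top 2: 364.3. turban snails: 91.2 < 364.3 → exclude; stop.
Optimal diet: abalone, crabs — 2 of 5 types.

2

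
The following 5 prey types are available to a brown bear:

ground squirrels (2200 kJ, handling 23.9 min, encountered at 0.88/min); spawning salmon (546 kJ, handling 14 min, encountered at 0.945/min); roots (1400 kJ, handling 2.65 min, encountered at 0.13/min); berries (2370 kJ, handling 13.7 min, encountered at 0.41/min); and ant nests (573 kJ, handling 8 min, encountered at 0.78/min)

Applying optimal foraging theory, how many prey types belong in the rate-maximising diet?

2

Profitabilities (E/h, kJ/min): roots 528, berries 173, ground squirrels 92.1, ant nests 71.6, spawning salmon 39. Add prey in this order while the next type's profitability exceeds the intake rate on those already taken.
Rate on top 1: 135.4. berries: 173 > 135.4 → include.
Rate on top 2: 165.7. ground squirrels: 92.1 < 165.7 → exclude; stop.
Optimal diet: roots, berries — 2 of 5 types.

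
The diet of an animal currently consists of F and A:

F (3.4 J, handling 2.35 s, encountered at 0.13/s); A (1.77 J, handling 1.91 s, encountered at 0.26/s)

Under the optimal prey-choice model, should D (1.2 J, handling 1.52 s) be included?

On F and A alone, R = ΣλE/(1+Σλh) = 0.9022/1.802 = 0.5006 J/s.
D: E/h = 1.2/1.52 = 0.7895 J/s.
0.7895 > 0.5006, so adding D raises the average — include it.

Yes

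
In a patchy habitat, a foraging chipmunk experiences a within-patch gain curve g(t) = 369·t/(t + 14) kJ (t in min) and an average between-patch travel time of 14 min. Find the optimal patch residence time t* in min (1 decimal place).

14.0 min

Optimal t* satisfies g'(t*) = g(t*)/(T + t*).
g'(t) = 369·14/(t + 14)². Setting 369·14/(t+14)² = 369t/[(t+14)(14+t)] gives 14(14+t) = t(t+14), so t² = 14×14 = 196.
t* = √196 = 14 min.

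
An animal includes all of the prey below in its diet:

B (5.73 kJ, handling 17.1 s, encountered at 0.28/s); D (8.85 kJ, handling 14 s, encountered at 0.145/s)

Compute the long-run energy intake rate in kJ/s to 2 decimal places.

0.37 kJ/s

R = Σλ_iE_i / (1 + Σλ_ih_i)
Numerator: 0.28×5.73 + 0.145×8.85 = 2.888
Denominator: 1 + 0.28×17.1 + 0.145×14 = 7.818
R = 2.888/7.818 = 0.3694 kJ/s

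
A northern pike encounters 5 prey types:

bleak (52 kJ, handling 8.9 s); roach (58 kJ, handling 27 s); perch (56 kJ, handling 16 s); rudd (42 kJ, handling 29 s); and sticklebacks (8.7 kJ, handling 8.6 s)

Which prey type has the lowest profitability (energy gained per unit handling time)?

In descending order of E/h:
bleak: 52/8.9 = 5.84 kJ/s
perch: 56/16 = 3.5 kJ/s
roach: 58/27 = 2.15 kJ/s
rudd: 42/29 = 1.45 kJ/s
sticklebacks: 8.7/8.6 = 1.01 kJ/s

sticklebacks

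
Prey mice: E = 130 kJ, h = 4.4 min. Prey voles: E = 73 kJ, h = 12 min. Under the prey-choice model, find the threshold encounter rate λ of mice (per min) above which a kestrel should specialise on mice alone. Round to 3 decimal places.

0.059 per min

Drop voles once their profitability E₂/h₂ falls below the rate achievable on mice alone: E₂/h₂ = λE₁/(1 + λh₁).
Solve for λ: λE₁h₂ = E₂(1 + λh₁) → λ(E₁h₂ − E₂h₁) = E₂ → λ = E₂/(E₁h₂ − E₂h₁).
λ = 73/(130×12 − 73×4.4) = 73/1239 = 0.05893 per min.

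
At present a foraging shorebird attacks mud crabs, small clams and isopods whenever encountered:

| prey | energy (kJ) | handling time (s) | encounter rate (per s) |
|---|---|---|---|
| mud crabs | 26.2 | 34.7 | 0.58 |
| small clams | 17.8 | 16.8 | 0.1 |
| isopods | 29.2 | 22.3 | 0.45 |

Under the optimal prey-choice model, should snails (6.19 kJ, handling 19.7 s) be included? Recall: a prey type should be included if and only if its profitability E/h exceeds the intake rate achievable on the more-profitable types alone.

No

Current rate: (0.58×26.2 + 0.1×17.8 + 0.45×29.2)/(1 + 0.58×34.7 + 0.1×16.8 + 0.45×22.3) = 0.917 kJ/s.
Profitability of snails: 6.19/19.7 = 0.3142 kJ/s.
0.3142 < 0.917, so adding snails would lower the average — exclude it.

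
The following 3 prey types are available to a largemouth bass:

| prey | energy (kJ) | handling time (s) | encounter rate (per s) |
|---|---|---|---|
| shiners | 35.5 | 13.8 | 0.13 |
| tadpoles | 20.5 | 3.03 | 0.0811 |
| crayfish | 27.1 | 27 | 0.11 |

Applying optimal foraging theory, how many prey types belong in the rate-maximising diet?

Profitabilities (E/h, kJ/s): tadpoles 6.77, shiners 2.57, crayfish 1. Add prey in this order while the next type's profitability exceeds the intake rate on those already taken.
Rate on top 1: 1.335. shiners: 2.57 > 1.335 → include.
Rate on top 2: 2.065. crayfish: 1 < 2.065 → exclude; stop.
Optimal diet: tadpoles, shiners — 2 of 3 types.

2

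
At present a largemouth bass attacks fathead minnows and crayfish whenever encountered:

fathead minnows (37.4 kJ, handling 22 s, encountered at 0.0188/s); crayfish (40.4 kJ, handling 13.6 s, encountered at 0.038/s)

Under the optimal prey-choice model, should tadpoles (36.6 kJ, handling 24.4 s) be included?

On fathead minnows and crayfish alone, R = ΣλE/(1+Σλh) = 2.238/1.93 = 1.16 kJ/s.
tadpoles: E/h = 36.6/24.4 = 1.5 kJ/s.
1.5 > 1.16, so adding tadpoles raises the average — include it.

Yes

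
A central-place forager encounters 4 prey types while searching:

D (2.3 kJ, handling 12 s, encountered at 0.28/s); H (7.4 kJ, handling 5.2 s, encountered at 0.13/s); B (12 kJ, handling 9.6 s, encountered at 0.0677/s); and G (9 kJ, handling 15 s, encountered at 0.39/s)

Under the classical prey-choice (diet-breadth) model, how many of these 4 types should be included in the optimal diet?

2

Rank by E/h (kJ/s): H 1.42, B 1.25, G 0.6, D 0.192. Include each in turn until the next type's E/h falls below the running intake rate.
Rate on top 1: 0.574. B: 1.25 > 0.574 → include.
Rate on top 2: 0.7629. G: 0.6 < 0.7629 → exclude; stop.
Optimal diet: H, B — 2 of 4 types.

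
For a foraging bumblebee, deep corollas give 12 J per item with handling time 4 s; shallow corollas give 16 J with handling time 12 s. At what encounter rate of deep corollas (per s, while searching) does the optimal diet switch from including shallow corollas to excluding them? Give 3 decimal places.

0.200 per s

At the threshold, the rate on deep corollas alone equals the profitability of shallow corollas: λ·12/(1 + λ·4) = 16/12 = 1.333.
Rearranging, λ(12 − 1.333×4) = 1.333, so λ = 1.333/6.667 = 0.2 per s.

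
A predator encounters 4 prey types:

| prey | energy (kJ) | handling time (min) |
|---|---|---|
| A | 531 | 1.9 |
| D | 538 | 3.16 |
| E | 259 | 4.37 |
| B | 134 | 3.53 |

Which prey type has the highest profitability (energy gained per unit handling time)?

Profitability E/h (kJ/min): A = 531/1.9 = 279, D = 538/3.16 = 170, E = 259/4.37 = 59.3, B = 134/3.53 = 38.
Ranked: A > D > E > B.

A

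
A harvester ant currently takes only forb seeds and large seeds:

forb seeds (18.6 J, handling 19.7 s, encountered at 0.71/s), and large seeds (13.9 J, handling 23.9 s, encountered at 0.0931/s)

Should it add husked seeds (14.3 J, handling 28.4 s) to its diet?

No

Current rate: (0.71×18.6 + 0.0931×13.9)/(1 + 0.71×19.7 + 0.0931×23.9) = 0.8424 J/s.
husked seeds: E/h = 14.3/28.4 = 0.5035 J/s.
0.5035 < 0.8424, so adding husked seeds would lower the average — exclude it.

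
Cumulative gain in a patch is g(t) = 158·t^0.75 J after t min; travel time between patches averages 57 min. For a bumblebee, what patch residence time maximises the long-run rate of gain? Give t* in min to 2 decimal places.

171.00 min

Maximise g(t)/(T+t): set derivative to zero → g'(t)(T+t) = g(t).
g'(t) = 0.75·158·t^-0.25. Setting 0.75·158·t^-0.25 = 158·t^0.75/(57+t) gives 0.75(57+t) = t, so 0.25·t = 0.75×57.
t* = 0.75×57/0.25 = 171 min.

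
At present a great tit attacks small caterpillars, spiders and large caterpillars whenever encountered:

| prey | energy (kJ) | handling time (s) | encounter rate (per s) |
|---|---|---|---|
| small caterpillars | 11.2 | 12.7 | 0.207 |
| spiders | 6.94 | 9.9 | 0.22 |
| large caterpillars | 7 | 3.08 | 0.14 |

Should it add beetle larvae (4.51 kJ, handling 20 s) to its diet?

Intake rate on the current diet: R = (0.207×11.2 + 0.22×6.94 + 0.14×7) / (1 + 0.207×12.7 + 0.22×9.9 + 0.14×3.08) = 4.825/6.238 = 0.7735 kJ/s.
beetle larvae: E/h = 4.51/20 = 0.2255 kJ/s.
Since 0.2255 < R, time spent handling beetle larvae is better spent searching.

No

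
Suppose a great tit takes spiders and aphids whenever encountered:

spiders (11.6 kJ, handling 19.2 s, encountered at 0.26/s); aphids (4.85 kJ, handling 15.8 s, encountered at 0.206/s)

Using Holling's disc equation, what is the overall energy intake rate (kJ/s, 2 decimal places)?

Energy encountered per unit search time: 0.26×11.6 + 0.206×4.85 = 4.015 kJ/s.
Handling time per unit search time: 0.26×19.2 + 0.206×15.8 = 8.247.
Rate = 4.015/(1 + 8.247) = 0.4342 kJ/s.

0.43 kJ/s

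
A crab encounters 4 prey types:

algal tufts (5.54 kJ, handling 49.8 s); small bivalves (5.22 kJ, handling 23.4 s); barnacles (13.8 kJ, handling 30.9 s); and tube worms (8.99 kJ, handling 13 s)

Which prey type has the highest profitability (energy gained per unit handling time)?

tube worms

In descending order of E/h:
tube worms: 8.99/13 = 0.692 kJ/s
barnacles: 13.8/30.9 = 0.447 kJ/s
small bivalves: 5.22/23.4 = 0.223 kJ/s
algal tufts: 5.54/49.8 = 0.111 kJ/s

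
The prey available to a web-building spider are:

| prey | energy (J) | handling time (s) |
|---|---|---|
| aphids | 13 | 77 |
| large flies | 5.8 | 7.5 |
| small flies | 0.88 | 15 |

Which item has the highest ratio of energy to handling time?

large flies

In descending order of E/h:
large flies: 5.8/7.5 = 0.773 J/s
aphids: 13/77 = 0.169 J/s
small flies: 0.88/15 = 0.0587 J/s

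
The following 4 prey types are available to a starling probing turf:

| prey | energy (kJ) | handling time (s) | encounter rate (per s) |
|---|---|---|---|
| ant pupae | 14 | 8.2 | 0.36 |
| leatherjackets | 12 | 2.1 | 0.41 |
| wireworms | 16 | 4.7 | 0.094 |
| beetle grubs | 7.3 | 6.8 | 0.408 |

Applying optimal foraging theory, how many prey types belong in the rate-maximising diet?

Profitabilities (E/h, kJ/s): leatherjackets 5.71, wireworms 3.4, ant pupae 1.71, beetle grubs 1.07. Add prey in this order while the next type's profitability exceeds the intake rate on those already taken.
Rate on top 1: 2.644. wireworms: 3.4 > 2.644 → include.
Rate on top 2: 2.79. ant pupae: 1.71 < 2.79 → exclude; stop.
Optimal diet: leatherjackets, wireworms — 2 of 4 types.

2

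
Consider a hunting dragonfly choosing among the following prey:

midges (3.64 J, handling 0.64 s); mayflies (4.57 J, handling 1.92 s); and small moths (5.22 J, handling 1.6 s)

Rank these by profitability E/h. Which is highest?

midges

Profitability E/h (J/s): midges = 3.64/0.64 = 5.69, mayflies = 4.57/1.92 = 2.38, small moths = 5.22/1.6 = 3.26.
Ranked: midges > small moths > mayflies.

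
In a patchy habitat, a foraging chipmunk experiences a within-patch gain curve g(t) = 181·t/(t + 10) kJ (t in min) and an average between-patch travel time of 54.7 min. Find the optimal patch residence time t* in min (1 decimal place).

By the marginal value theorem, leave when the instantaneous gain rate g'(t) equals the habitat-wide average g(t)/(T + t).
g'(t) = 181·10/(t + 10)². Setting 181·10/(t+10)² = 181t/[(t+10)(54.7+t)] gives 10(54.7+t) = t(t+10), so t² = 10×54.7 = 547.
t* = √547 = 23.39 min.

23.4 min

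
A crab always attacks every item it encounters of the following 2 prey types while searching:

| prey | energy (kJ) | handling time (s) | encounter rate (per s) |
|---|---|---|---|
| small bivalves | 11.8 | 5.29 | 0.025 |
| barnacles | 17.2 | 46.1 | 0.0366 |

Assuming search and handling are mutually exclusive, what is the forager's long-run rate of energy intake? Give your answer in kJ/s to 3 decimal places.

0.328 kJ/s

R = Σλ_iE_i / (1 + Σλ_ih_i)
Numerator: 0.025×11.8 + 0.0366×17.2 = 0.9245
Denominator: 1 + 0.025×5.29 + 0.0366×46.1 = 2.82
R = 0.9245/2.82 = 0.3279 kJ/s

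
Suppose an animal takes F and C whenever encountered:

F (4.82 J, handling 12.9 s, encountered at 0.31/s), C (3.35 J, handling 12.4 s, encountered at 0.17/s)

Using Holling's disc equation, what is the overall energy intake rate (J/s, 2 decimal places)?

0.29 J/s

R = Σλ_iE_i / (1 + Σλ_ih_i)
Numerator: 0.31×4.82 + 0.17×3.35 = 2.064
Denominator: 1 + 0.31×12.9 + 0.17×12.4 = 7.107
R = 2.064/7.107 = 0.2904 J/s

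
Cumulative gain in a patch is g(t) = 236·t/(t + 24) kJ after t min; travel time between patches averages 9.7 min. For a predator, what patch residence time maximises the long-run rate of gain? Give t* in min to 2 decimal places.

Optimal t* satisfies g'(t*) = g(t*)/(T + t*).
g'(t) = 236·24/(t + 24)². Setting 236·24/(t+24)² = 236t/[(t+24)(9.7+t)] gives 24(9.7+t) = t(t+24), so t² = 24×9.7 = 232.8.
t* = √232.8 = 15.26 min.

15.26 min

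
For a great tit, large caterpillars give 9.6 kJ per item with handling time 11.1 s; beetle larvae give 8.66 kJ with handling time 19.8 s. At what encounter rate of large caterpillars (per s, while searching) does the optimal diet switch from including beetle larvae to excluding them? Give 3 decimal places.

0.092 per s

Drop beetle larvae once their profitability E₂/h₂ falls below the rate achievable on large caterpillars alone: E₂/h₂ = λE₁/(1 + λh₁).
Solve for λ: λE₁h₂ = E₂(1 + λh₁) → λ(E₁h₂ − E₂h₁) = E₂ → λ = E₂/(E₁h₂ − E₂h₁).
λ = 8.66/(9.6×19.8 − 8.66×11.1) = 8.66/93.95 = 0.09217 per s.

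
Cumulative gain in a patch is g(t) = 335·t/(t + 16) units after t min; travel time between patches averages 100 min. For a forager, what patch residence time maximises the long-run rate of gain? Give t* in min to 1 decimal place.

Maximise g(t)/(T+t): set derivative to zero → g'(t)(T+t) = g(t).
g'(t) = 335·16/(t + 16)². Setting 335·16/(t+16)² = 335t/[(t+16)(100+t)] gives 16(100+t) = t(t+16), so t² = 16×100 = 1600.
t* = √1600 = 40 min.

40.0 min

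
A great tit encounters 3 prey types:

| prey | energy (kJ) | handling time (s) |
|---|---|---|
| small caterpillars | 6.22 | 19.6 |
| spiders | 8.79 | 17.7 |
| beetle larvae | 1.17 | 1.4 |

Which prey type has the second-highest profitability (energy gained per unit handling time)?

Profitability E/h (kJ/s): small caterpillars = 6.22/19.6 = 0.317, spiders = 8.79/17.7 = 0.497, beetle larvae = 1.17/1.4 = 0.836.
Ranked: beetle larvae > spiders > small caterpillars.

spiders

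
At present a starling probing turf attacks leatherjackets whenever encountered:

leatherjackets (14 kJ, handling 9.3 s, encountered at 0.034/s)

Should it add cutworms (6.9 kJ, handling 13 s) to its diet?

Yes

Current rate: (0.034×14)/(1 + 0.034×9.3) = 0.3616 kJ/s.
Profitability of cutworms: 6.9/13 = 0.5308 kJ/s.
Since 0.5308 > R, including cutworms increases the long-run rate.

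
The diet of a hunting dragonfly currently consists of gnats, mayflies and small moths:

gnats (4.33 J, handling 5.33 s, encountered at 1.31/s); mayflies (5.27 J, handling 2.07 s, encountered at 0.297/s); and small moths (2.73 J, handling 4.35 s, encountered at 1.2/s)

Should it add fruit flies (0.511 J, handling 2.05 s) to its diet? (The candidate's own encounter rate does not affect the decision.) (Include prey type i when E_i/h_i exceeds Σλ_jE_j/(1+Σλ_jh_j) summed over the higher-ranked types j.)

Intake rate on the current diet: R = (1.31×4.33 + 0.297×5.27 + 1.2×2.73) / (1 + 1.31×5.33 + 0.297×2.07 + 1.2×4.35) = 10.51/13.82 = 0.7609 J/s.
fruit flies: E/h = 0.511/2.05 = 0.2493 J/s.
0.2493 < 0.7609, so adding fruit flies would lower the average — exclude it.

No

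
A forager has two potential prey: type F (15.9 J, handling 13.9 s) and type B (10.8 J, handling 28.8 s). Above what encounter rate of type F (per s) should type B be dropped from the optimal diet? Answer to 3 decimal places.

0.035 per s

The zero-one rule: include type B iff E₂/h₂ > λE₁/(1+λh₁). Equality gives the switch point.
λE₁h₂ = E₂ + λE₂h₁ ⇒ λ = E₂/(E₁h₂ − E₂h₁) = 10.8/(457.9 − 150.1) = 0.03509 per s.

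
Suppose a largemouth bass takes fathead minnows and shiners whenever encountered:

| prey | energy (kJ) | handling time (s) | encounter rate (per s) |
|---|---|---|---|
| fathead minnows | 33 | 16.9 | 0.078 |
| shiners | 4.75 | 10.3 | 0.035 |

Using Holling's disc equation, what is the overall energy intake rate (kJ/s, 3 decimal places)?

Energy encountered per unit search time: 0.078×33 + 0.035×4.75 = 2.74 kJ/s.
Handling time per unit search time: 0.078×16.9 + 0.035×10.3 = 1.679.
Rate = 2.74/(1 + 1.679) = 1.023 kJ/s.

1.023 kJ/s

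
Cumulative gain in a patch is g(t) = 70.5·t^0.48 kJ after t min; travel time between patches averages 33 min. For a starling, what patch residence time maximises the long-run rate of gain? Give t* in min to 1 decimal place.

By the marginal value theorem, leave when the instantaneous gain rate g'(t) equals the habitat-wide average g(t)/(T + t).
g'(t) = 0.48·70.5·t^-0.52. Setting 0.48·70.5·t^-0.52 = 70.5·t^0.48/(33+t) gives 0.48(33+t) = t, so 0.52·t = 0.48×33.
t* = 0.48×33/0.52 = 30.46 min.

30.5 min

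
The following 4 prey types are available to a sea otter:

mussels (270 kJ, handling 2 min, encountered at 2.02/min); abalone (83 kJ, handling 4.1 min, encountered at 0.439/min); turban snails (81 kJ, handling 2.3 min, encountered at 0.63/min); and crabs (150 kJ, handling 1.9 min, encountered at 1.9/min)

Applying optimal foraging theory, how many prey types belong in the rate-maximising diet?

Profitabilities (E/h, kJ/min): mussels 135, crabs 78.9, turban snails 35.2, abalone 20.2. Add prey in this order while the next type's profitability exceeds the intake rate on those already taken.
Rate on top 1: 108.2. crabs: 78.9 < 108.2 → exclude; stop.
Optimal diet: mussels — 1 of 4 types.

1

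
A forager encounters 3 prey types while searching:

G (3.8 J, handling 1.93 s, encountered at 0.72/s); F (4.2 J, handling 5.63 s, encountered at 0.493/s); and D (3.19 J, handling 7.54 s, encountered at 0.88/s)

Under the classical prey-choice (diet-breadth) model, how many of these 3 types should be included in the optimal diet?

1

E/h in descending order: G 1.97, F 0.746, D 0.423 J/s. The optimal diet is the largest prefix of this list for which every included type satisfies E_i/h_i > R on the types above it.
Rate on top 1: 1.145. F: 0.746 < 1.145 → exclude; stop.
Optimal diet: G — 1 of 3 types.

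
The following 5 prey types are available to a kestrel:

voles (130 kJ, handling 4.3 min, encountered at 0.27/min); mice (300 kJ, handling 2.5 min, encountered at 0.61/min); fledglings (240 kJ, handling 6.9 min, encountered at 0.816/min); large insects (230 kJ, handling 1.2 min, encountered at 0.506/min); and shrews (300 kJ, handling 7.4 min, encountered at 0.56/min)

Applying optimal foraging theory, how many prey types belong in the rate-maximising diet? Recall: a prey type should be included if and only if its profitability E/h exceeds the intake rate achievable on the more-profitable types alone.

Profitabilities (E/h, kJ/min): large insects 192, mice 120, shrews 40.5, fledglings 34.8, voles 30.2. Add prey in this order while the next type's profitability exceeds the intake rate on those already taken.
Rate on top 1: 72.41. mice: 120 > 72.41 → include.
Rate on top 2: 95.58. shrews: 40.5 < 95.58 → exclude; stop.
Optimal diet: large insects, mice — 2 of 5 types.

2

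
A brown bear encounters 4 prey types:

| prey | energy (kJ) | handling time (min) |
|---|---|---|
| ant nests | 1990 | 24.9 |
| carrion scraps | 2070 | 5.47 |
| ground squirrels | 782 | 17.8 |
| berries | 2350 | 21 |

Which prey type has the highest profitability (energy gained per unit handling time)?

Profitability E/h (kJ/min): ant nests = 1990/24.9 = 79.9, carrion scraps = 2070/5.47 = 378, ground squirrels = 782/17.8 = 43.9, berries = 2350/21 = 112.
Ranked: carrion scraps > berries > ant nests > ground squirrels.

carrion scraps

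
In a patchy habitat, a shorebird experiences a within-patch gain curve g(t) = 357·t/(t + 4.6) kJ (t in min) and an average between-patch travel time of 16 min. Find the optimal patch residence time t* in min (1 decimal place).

8.6 min

By the marginal value theorem, leave when the instantaneous gain rate g'(t) equals the habitat-wide average g(t)/(T + t).
g'(t) = 357·4.6/(t + 4.6)². Setting 357·4.6/(t+4.6)² = 357t/[(t+4.6)(16+t)] gives 4.6(16+t) = t(t+4.6), so t² = 4.6×16 = 73.6.
t* = √73.6 = 8.579 min.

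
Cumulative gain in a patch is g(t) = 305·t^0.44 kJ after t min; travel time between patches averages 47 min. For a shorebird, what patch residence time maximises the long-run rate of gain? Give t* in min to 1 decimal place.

36.9 min

Maximise g(t)/(T+t): set derivative to zero → g'(t)(T+t) = g(t).
g'(t) = 0.44·305·t^-0.56. Setting 0.44·305·t^-0.56 = 305·t^0.44/(47+t) gives 0.44(47+t) = t, so 0.56·t = 0.44×47.
t* = 0.44×47/0.56 = 36.93 min.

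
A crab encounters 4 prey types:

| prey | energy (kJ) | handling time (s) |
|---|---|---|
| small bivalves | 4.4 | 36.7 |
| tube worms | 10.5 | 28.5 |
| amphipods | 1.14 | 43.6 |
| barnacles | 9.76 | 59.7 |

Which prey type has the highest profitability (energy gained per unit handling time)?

tube worms

Profitability E/h (kJ/s): small bivalves = 4.4/36.7 = 0.12, tube worms = 10.5/28.5 = 0.368, amphipods = 1.14/43.6 = 0.0261, barnacles = 9.76/59.7 = 0.163.
Ranked: tube worms > barnacles > small bivalves > amphipods.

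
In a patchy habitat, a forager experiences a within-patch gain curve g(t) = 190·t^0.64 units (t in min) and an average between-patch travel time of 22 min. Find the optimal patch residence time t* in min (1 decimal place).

Maximise g(t)/(T+t): set derivative to zero → g'(t)(T+t) = g(t).
g'(t) = 0.64·190·t^-0.36. Setting 0.64·190·t^-0.36 = 190·t^0.64/(22+t) gives 0.64(22+t) = t, so 0.36·t = 0.64×22.
t* = 0.64×22/0.36 = 39.11 min.

39.1 min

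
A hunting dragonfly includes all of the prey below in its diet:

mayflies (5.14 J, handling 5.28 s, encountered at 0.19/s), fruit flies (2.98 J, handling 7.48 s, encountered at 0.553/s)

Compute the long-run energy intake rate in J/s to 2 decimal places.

0.43 J/s

R = (0.19×5.14 + 0.553×2.98) / (1 + 0.19×5.28 + 0.553×7.48) = 2.625/6.14 = 0.4275 J/s.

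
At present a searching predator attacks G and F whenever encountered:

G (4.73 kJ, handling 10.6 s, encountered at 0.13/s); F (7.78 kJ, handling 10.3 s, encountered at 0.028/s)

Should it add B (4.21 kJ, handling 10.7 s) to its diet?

Yes

Current rate: (0.13×4.73 + 0.028×7.78)/(1 + 0.13×10.6 + 0.028×10.3) = 0.3123 kJ/s.
Profitability of B: 4.21/10.7 = 0.3935 kJ/s.
Since 0.3935 > R, including B increases the long-run rate.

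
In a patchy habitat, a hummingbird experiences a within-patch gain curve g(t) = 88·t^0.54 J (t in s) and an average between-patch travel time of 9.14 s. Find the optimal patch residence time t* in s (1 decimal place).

Maximise g(t)/(T+t): set derivative to zero → g'(t)(T+t) = g(t).
g'(t) = 0.54·88·t^-0.46. Setting 0.54·88·t^-0.46 = 88·t^0.54/(9.14+t) gives 0.54(9.14+t) = t, so 0.46·t = 0.54×9.14.
t* = 0.54×9.14/0.46 = 10.73 s.

10.7 s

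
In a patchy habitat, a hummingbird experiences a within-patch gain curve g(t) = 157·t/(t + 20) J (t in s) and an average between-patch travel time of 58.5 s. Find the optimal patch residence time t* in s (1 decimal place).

Optimal t* satisfies g'(t*) = g(t*)/(T + t*).
g'(t) = 157·20/(t + 20)². Setting 157·20/(t+20)² = 157t/[(t+20)(58.5+t)] gives 20(58.5+t) = t(t+20), so t² = 20×58.5 = 1170.
t* = √1170 = 34.21 s.

34.2 s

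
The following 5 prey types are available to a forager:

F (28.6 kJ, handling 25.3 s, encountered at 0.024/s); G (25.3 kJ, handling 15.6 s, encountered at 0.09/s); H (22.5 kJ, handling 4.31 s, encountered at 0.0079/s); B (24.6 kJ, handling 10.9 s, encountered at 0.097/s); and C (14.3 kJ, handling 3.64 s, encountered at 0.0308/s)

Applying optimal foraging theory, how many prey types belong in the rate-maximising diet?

Profitabilities (E/h, kJ/s): H 5.22, C 3.93, B 2.26, G 1.62, F 1.13. Add prey in this order while the next type's profitability exceeds the intake rate on those already taken.
Rate on top 1: 0.1719. C: 3.93 > 0.1719 → include.
Rate on top 2: 0.5394. B: 2.26 > 0.5394 → include.
Rate on top 3: 1.363. G: 1.62 > 1.363 → include.
Rate on top 4: 1.464. F: 1.13 < 1.464 → exclude; stop.
Optimal diet: H, C, B, G — 4 of 5 types.

4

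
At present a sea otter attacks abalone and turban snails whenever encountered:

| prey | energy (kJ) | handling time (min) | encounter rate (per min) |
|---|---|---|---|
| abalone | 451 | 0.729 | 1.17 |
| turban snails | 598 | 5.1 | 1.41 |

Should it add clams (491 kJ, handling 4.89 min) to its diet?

Current rate: (1.17×451 + 1.41×598)/(1 + 1.17×0.729 + 1.41×5.1) = 151.6 kJ/min.
Profitability of clams: 491/4.89 = 100.4 kJ/min.
100.4 < 151.6, so adding clams would lower the average — exclude it.

No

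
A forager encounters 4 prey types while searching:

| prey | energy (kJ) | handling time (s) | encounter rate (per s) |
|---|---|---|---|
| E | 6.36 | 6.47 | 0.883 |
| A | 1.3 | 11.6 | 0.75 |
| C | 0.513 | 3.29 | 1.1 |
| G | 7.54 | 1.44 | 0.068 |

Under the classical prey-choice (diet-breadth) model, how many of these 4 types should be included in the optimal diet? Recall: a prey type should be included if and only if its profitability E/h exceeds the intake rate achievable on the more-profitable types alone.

2

E/h in descending order: G 5.24, E 0.983, C 0.156, A 0.112 kJ/s. The optimal diet is the largest prefix of this list for which every included type satisfies E_i/h_i > R on the types above it.
Rate on top 1: 0.467. E: 0.983 > 0.467 → include.
Rate on top 2: 0.8998. C: 0.156 < 0.8998 → exclude; stop.
Optimal diet: G, E — 2 of 4 types.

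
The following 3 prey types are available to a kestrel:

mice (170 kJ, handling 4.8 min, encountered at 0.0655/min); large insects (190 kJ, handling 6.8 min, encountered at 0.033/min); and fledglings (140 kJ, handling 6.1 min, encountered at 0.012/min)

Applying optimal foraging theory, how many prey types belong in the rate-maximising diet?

Rank by E/h (kJ/min): mice 35.4, large insects 27.9, fledglings 23. Include each in turn until the next type's E/h falls below the running intake rate.
Rate on top 1: 8.472. large insects: 27.9 > 8.472 → include.
Rate on top 2: 11.31. fledglings: 23 > 11.31 → include.
Optimal diet: mice, large insects, fledglings — 3 of 3 types.

3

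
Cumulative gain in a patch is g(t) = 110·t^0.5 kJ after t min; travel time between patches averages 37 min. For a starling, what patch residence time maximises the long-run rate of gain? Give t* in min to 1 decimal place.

By the marginal value theorem, leave when the instantaneous gain rate g'(t) equals the habitat-wide average g(t)/(T + t).
g'(t) = 0.5·110·t^-0.5. Setting 0.5·110·t^-0.5 = 110·t^0.5/(37+t) gives 0.5(37+t) = t, so 0.50·t = 0.5×37.
t* = 0.5×37/0.50 = 37 min.

37.0 min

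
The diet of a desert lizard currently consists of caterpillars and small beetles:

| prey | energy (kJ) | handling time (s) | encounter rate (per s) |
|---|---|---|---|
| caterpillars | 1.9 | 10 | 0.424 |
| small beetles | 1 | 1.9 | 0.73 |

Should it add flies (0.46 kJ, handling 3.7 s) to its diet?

On caterpillars and small beetles alone, R = ΣλE/(1+Σλh) = 1.536/6.627 = 0.2317 kJ/s.
flies: E/h = 0.46/3.7 = 0.1243 kJ/s.
0.1243 < 0.2317, so adding flies would lower the average — exclude it.

No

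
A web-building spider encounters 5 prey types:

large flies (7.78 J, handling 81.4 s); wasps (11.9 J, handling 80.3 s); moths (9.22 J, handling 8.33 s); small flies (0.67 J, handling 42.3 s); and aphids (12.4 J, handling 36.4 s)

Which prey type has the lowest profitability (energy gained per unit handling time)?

small flies

Profitability E/h (J/s): large flies = 7.78/81.4 = 0.0956, wasps = 11.9/80.3 = 0.148, moths = 9.22/8.33 = 1.11, small flies = 0.67/42.3 = 0.0158, aphids = 12.4/36.4 = 0.341.
Ranked: moths > aphids > wasps > large flies > small flies.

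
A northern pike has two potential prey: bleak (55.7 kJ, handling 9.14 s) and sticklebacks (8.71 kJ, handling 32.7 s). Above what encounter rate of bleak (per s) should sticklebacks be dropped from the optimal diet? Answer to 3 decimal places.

The zero-one rule: include sticklebacks iff E₂/h₂ > λE₁/(1+λh₁). Equality gives the switch point.
λE₁h₂ = E₂ + λE₂h₁ ⇒ λ = E₂/(E₁h₂ − E₂h₁) = 8.71/(1821 − 79.61) = 0.005001 per s.

0.005 per s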